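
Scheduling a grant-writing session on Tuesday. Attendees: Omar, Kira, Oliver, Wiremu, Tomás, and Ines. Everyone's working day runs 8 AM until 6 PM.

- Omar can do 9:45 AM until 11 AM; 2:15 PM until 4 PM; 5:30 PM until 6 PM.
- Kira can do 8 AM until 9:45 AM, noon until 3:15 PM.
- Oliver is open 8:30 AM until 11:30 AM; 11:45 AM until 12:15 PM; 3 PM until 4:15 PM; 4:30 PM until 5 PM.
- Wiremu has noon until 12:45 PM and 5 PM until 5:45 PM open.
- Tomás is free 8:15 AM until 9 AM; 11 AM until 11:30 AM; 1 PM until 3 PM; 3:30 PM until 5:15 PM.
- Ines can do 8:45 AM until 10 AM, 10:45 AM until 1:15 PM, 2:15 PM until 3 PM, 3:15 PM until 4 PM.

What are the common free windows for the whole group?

none

Omar ∩ Kira: 14:15-15:15.
Omar ∩ Kira ∩ Oliver: 15:00-15:15.
Omar ∩ Kira ∩ Oliver ∩ Wiremu: ∅.
Omar ∩ Kira ∩ Oliver ∩ Wiremu ∩ Tomás: ∅.
Omar ∩ Kira ∩ Oliver ∩ Wiremu ∩ Tomás ∩ Ines: ∅.
There is no time when everyone is free.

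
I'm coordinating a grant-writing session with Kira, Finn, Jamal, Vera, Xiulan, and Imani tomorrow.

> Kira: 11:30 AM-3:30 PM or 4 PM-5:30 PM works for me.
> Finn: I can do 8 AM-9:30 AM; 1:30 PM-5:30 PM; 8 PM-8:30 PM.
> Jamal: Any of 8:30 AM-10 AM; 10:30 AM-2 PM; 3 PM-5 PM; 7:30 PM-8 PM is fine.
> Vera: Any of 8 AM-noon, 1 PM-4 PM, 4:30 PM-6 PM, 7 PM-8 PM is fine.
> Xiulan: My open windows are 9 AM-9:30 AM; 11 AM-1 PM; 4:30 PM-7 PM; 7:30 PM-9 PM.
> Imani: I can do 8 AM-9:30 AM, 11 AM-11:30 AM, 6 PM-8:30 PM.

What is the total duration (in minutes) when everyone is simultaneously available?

Kira ∩ Finn: 13:30-15:30, 16:00-17:30.
Kira ∩ Finn ∩ Jamal: 13:30-14:00, 15:00-15:30, 16:00-17:00.
Kira ∩ Finn ∩ Jamal ∩ Vera: 13:30-14:00, 15:00-15:30, 16:30-17:00.
Kira ∩ Finn ∩ Jamal ∩ Vera ∩ Xiulan: 16:30-17:00.
Kira ∩ Finn ∩ Jamal ∩ Vera ∩ Xiulan ∩ Imani: ∅.
There is no time when everyone is free.
There is no common window, so the total is 0 minutes.

0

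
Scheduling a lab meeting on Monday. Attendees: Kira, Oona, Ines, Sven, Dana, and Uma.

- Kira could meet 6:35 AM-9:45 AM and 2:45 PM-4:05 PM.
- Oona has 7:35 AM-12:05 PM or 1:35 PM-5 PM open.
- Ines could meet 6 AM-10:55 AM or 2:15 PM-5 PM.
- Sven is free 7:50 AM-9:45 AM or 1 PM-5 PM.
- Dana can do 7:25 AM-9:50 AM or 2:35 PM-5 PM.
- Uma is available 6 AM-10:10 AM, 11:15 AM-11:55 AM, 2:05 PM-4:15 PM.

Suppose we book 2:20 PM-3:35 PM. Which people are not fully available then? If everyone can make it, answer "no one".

Kira: not fully free for 14:20-15:35. Oona: free for 14:20-15:35. Ines: free for 14:20-15:35. Sven: free for 14:20-15:35. Dana: not fully free for 14:20-15:35. Uma: free for 14:20-15:35.

Dana, Kira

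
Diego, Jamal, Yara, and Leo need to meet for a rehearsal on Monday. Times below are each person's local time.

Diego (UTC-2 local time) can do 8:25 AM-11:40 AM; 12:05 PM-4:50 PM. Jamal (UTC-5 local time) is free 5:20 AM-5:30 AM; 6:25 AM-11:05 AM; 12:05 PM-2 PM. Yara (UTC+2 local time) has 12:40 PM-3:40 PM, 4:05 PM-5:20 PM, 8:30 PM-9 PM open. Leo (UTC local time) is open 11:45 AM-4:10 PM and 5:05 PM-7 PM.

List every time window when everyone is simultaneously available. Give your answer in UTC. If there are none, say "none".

11:45-13:40, 14:05-15:20, 18:30-18:50

Diego in UTC: 10:25-13:40, 14:05-18:50 (add 2h to convert from UTC-2).
Jamal in UTC: 10:20-10:30, 11:25-16:05, 17:05-19:00 (add 5h to convert from UTC-5).
Yara in UTC: 10:40-13:40, 14:05-15:20, 18:30-19:00 (subtract 2h to convert from UTC+2).
Leo in UTC: 11:45-16:10, 17:05-19:00.
Diego ∩ Jamal: 10:25-10:30, 11:25-13:40, 14:05-16:05, 17:05-18:50.
Diego ∩ Jamal ∩ Yara: 11:25-13:40, 14:05-15:20, 18:30-18:50.
Diego ∩ Jamal ∩ Yara ∩ Leo: 11:45-13:40, 14:05-15:20, 18:30-18:50.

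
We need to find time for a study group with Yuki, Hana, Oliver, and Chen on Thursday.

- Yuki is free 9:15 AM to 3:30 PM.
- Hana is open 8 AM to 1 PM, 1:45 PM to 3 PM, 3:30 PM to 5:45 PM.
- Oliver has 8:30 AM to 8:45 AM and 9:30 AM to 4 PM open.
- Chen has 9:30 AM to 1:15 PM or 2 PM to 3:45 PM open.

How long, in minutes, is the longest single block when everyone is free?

210

Yuki ∩ Hana: 09:15-13:00, 13:45-15:00.
Yuki ∩ Hana ∩ Oliver: 09:30-13:00, 13:45-15:00.
Yuki ∩ Hana ∩ Oliver ∩ Chen: 09:30-13:00, 14:00-15:00.
Those are the intersection windows.
The longest is 09:30-13:00 at 210 minutes.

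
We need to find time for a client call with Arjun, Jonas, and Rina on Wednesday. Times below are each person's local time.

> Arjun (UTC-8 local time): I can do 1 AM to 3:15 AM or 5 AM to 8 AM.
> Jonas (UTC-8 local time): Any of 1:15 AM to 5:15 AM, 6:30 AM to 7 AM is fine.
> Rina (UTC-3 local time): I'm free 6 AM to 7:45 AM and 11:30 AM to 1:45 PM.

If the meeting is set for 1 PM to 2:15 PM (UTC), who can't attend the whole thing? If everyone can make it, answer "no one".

Arjun in UTC: 09:00-11:15, 13:00-16:00 (add 8h to convert from UTC-8).
Jonas in UTC: 09:15-13:15, 14:30-15:00 (add 8h to convert from UTC-8).
Rina in UTC: 09:00-10:45, 14:30-16:45 (add 3h to convert from UTC-3).
Arjun: free for 13:00-14:15. Jonas: not fully free for 13:00-14:15. Rina: not fully free for 13:00-14:15.

Jonas, Rina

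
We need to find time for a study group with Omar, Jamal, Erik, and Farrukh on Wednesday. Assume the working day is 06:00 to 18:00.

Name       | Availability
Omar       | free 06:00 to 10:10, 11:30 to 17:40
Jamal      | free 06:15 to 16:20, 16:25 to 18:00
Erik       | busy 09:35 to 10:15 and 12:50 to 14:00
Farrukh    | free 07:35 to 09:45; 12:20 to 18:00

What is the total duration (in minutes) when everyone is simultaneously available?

Omar free: 06:00-10:10, 11:30-17:40.
Jamal free: 06:15-16:20, 16:25-18:00.
Erik free: 06:00-09:35, 10:15-12:50, 14:00-18:00 (invert busy blocks within the working day).
Farrukh free: 07:35-09:45, 12:20-18:00.
Omar ∩ Jamal: 06:15-10:10, 11:30-16:20, 16:25-17:40.
Omar ∩ Jamal ∩ Erik: 06:15-09:35, 11:30-12:50, 14:00-16:20, 16:25-17:40.
Omar ∩ Jamal ∩ Erik ∩ Farrukh: 07:35-09:35, 12:20-12:50, 14:00-16:20, 16:25-17:40.
Those are the intersection windows.
Summing the common windows: 120 + 30 + 140 + 75 = 365 minutes.

365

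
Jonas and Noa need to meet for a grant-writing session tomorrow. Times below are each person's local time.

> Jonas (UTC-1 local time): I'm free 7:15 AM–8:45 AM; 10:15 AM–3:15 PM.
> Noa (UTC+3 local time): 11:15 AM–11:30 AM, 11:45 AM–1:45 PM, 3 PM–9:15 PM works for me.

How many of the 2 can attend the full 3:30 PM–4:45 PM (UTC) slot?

Jonas in UTC: 08:15-09:45, 11:15-16:15 (add 1h to convert from UTC-1).
Noa in UTC: 08:15-08:30, 08:45-10:45, 12:00-18:15 (subtract 3h to convert from UTC+3).
Noa can make the full 15:30-16:45 slot — that's 1.

1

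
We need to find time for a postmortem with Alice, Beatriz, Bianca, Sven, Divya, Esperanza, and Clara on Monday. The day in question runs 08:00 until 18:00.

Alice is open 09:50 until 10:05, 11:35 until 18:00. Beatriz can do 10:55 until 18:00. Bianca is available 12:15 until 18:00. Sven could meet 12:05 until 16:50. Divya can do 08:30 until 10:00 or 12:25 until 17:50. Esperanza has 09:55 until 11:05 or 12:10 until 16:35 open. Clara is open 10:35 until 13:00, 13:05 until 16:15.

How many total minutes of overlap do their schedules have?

Alice ∩ Beatriz: 11:35-18:00.
Alice ∩ Beatriz ∩ Bianca: 12:15-18:00.
Alice ∩ Beatriz ∩ Bianca ∩ Sven: 12:15-16:50.
Alice ∩ Beatriz ∩ Bianca ∩ Sven ∩ Divya: 12:25-16:50.
Alice ∩ Beatriz ∩ Bianca ∩ Sven ∩ Divya ∩ Esperanza: 12:25-16:35.
Alice ∩ Beatriz ∩ Bianca ∩ Sven ∩ Divya ∩ Esperanza ∩ Clara: 12:25-13:00, 13:05-16:15.
Summing the common windows: 35 + 190 = 225 minutes.

225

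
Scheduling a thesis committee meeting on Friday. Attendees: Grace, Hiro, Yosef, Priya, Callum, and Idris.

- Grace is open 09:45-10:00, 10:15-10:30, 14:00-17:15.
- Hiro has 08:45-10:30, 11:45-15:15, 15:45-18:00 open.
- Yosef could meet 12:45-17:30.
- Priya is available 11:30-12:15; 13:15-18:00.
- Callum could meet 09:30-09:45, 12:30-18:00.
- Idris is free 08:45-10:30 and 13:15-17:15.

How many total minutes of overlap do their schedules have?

165

Grace ∩ Hiro: 09:45-10:00, 10:15-10:30, 14:00-15:15, 15:45-17:15.
Grace ∩ Hiro ∩ Yosef: 14:00-15:15, 15:45-17:15.
Grace ∩ Hiro ∩ Yosef ∩ Priya: 14:00-15:15, 15:45-17:15.
Grace ∩ Hiro ∩ Yosef ∩ Priya ∩ Callum: 14:00-15:15, 15:45-17:15.
Grace ∩ Hiro ∩ Yosef ∩ Priya ∩ Callum ∩ Idris: 14:00-15:15, 15:45-17:15.
Those are the intersection windows.
Summing the common windows: 75 + 90 = 165 minutes.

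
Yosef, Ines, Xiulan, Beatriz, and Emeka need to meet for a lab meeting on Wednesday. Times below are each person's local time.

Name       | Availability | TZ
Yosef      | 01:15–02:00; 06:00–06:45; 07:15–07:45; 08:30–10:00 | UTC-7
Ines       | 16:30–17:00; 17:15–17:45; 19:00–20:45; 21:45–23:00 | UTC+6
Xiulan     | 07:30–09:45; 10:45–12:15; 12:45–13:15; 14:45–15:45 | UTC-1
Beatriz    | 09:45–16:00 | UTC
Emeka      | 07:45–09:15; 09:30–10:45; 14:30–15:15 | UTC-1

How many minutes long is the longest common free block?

15

Yosef in UTC: 08:15-09:00, 13:00-13:45, 14:15-14:45, 15:30-17:00 (add 7h to convert from UTC-7).
Ines in UTC: 10:30-11:00, 11:15-11:45, 13:00-14:45, 15:45-17:00 (subtract 6h to convert from UTC+6).
Xiulan in UTC: 08:30-10:45, 11:45-13:15, 13:45-14:15, 15:45-16:45 (add 1h to convert from UTC-1).
Beatriz in UTC: 09:45-16:00.
Emeka in UTC: 08:45-10:15, 10:30-11:45, 15:30-16:15 (add 1h to convert from UTC-1).
Yosef ∩ Ines: 13:00-13:45, 14:15-14:45, 15:45-17:00.
Yosef ∩ Ines ∩ Xiulan: 13:00-13:15, 15:45-16:45.
Yosef ∩ Ines ∩ Xiulan ∩ Beatriz: 13:00-13:15, 15:45-16:00.
Yosef ∩ Ines ∩ Xiulan ∩ Beatriz ∩ Emeka: 15:45-16:00.
The longest is 15:45-16:00 at 15 minutes.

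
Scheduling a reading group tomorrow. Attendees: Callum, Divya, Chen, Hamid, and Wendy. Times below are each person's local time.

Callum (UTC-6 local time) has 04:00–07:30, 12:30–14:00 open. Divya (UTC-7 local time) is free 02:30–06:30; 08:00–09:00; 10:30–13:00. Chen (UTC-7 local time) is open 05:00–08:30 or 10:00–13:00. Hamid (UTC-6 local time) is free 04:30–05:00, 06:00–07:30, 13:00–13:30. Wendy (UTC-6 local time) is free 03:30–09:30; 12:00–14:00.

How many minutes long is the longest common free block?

Callum in UTC: 10:00-13:30, 18:30-20:00 (add 6h to convert from UTC-6).
Divya in UTC: 09:30-13:30, 15:00-16:00, 17:30-20:00 (add 7h to convert from UTC-7).
Chen in UTC: 12:00-15:30, 17:00-20:00 (add 7h to convert from UTC-7).
Hamid in UTC: 10:30-11:00, 12:00-13:30, 19:00-19:30 (add 6h to convert from UTC-6).
Wendy in UTC: 09:30-15:30, 18:00-20:00 (add 6h to convert from UTC-6).
Callum ∩ Divya: 10:00-13:30, 18:30-20:00.
Callum ∩ Divya ∩ Chen: 12:00-13:30, 18:30-20:00.
Callum ∩ Divya ∩ Chen ∩ Hamid: 12:00-13:30, 19:00-19:30.
Callum ∩ Divya ∩ Chen ∩ Hamid ∩ Wendy: 12:00-13:30, 19:00-19:30.
Those are the intersection windows.
The longest is 12:00-13:30 at 90 minutes.

90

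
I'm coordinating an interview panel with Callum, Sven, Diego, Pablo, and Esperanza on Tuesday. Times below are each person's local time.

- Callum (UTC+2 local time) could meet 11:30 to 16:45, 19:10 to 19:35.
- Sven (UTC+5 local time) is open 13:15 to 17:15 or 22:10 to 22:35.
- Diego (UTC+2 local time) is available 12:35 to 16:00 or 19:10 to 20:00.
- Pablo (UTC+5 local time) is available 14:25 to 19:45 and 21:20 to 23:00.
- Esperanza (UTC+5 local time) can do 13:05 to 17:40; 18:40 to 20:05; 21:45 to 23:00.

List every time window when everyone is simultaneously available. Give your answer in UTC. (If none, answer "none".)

10:35-12:15, 17:10-17:35

Callum in UTC: 09:30-14:45, 17:10-17:35 (subtract 2h to convert from UTC+2).
Sven in UTC: 08:15-12:15, 17:10-17:35 (subtract 5h to convert from UTC+5).
Diego in UTC: 10:35-14:00, 17:10-18:00 (subtract 2h to convert from UTC+2).
Pablo in UTC: 09:25-14:45, 16:20-18:00 (subtract 5h to convert from UTC+5).
Esperanza in UTC: 08:05-12:40, 13:40-15:05, 16:45-18:00 (subtract 5h to convert from UTC+5).
Callum ∩ Sven: 09:30-12:15, 17:10-17:35.
Callum ∩ Sven ∩ Diego: 10:35-12:15, 17:10-17:35.
Callum ∩ Sven ∩ Diego ∩ Pablo: 10:35-12:15, 17:10-17:35.
Callum ∩ Sven ∩ Diego ∩ Pablo ∩ Esperanza: 10:35-12:15, 17:10-17:35.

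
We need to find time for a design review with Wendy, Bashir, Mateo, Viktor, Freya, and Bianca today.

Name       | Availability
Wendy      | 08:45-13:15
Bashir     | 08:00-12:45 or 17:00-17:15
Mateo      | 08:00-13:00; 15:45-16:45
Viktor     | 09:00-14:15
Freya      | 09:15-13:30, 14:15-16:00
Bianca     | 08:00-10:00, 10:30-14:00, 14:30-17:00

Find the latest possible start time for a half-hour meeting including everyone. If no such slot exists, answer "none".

Wendy ∩ Bashir: 08:45-12:45.
Wendy ∩ Bashir ∩ Mateo: 08:45-12:45.
Wendy ∩ Bashir ∩ Mateo ∩ Viktor: 09:00-12:45.
Wendy ∩ Bashir ∩ Mateo ∩ Viktor ∩ Freya: 09:15-12:45.
Wendy ∩ Bashir ∩ Mateo ∩ Viktor ∩ Freya ∩ Bianca: 09:15-10:00, 10:30-12:45.
The last common window of at least 30 minutes is 10:30-12:45; a 30-minute meeting can start as late as 12:15 and still end by 12:45.

12:15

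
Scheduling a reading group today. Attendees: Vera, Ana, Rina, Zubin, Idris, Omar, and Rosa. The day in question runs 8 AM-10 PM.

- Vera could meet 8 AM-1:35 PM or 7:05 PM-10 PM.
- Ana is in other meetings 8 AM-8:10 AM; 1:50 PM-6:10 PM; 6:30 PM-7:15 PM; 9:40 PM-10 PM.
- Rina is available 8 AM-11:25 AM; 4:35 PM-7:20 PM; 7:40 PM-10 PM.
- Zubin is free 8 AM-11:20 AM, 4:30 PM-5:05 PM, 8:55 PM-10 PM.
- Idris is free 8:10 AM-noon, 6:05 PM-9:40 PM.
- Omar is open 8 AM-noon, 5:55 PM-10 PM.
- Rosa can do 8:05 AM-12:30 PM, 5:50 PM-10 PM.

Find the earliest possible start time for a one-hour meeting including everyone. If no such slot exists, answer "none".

08:10

Vera free: 08:00-13:35, 19:05-22:00.
Ana free: 08:10-13:50, 18:10-18:30, 19:15-21:40 (invert busy blocks within the working day).
Rina free: 08:00-11:25, 16:35-19:20, 19:40-22:00.
Zubin free: 08:00-11:20, 16:30-17:05, 20:55-22:00.
Idris free: 08:10-12:00, 18:05-21:40.
Omar free: 08:00-12:00, 17:55-22:00.
Rosa free: 08:05-12:30, 17:50-22:00.
Vera ∩ Ana: 08:10-13:35, 19:15-21:40.
Vera ∩ Ana ∩ Rina: 08:10-11:25, 19:15-19:20, 19:40-21:40.
Vera ∩ Ana ∩ Rina ∩ Zubin: 08:10-11:20, 20:55-21:40.
Vera ∩ Ana ∩ Rina ∩ Zubin ∩ Idris: 08:10-11:20, 20:55-21:40.
Vera ∩ Ana ∩ Rina ∩ Zubin ∩ Idris ∩ Omar: 08:10-11:20, 20:55-21:40.
Vera ∩ Ana ∩ Rina ∩ Zubin ∩ Idris ∩ Omar ∩ Rosa: 08:10-11:20, 20:55-21:40.
The first common window of at least 60 minutes is 08:10-11:20, so the earliest start is 08:10.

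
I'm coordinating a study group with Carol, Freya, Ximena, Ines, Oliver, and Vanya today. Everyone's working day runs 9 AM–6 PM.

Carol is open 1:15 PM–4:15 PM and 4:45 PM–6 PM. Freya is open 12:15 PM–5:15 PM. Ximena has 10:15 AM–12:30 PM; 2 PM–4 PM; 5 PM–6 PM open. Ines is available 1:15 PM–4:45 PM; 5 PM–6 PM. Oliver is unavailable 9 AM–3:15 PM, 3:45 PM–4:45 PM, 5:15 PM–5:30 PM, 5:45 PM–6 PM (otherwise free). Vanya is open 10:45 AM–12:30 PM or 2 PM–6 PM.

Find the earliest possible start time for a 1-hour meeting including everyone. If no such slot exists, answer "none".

Carol free: 13:15-16:15, 16:45-18:00.
Freya free: 12:15-17:15.
Ximena free: 10:15-12:30, 14:00-16:00, 17:00-18:00.
Ines free: 13:15-16:45, 17:00-18:00.
Oliver free: 15:15-15:45, 16:45-17:15, 17:30-17:45 (invert busy blocks within the working day).
Vanya free: 10:45-12:30, 14:00-18:00.
Carol ∩ Freya: 13:15-16:15, 16:45-17:15.
Carol ∩ Freya ∩ Ximena: 14:00-16:00, 17:00-17:15.
Carol ∩ Freya ∩ Ximena ∩ Ines: 14:00-16:00, 17:00-17:15.
Carol ∩ Freya ∩ Ximena ∩ Ines ∩ Oliver: 15:15-15:45, 17:00-17:15.
Carol ∩ Freya ∩ Ximena ∩ Ines ∩ Oliver ∩ Vanya: 15:15-15:45, 17:00-17:15.
No common window is at least 60 minutes long.

none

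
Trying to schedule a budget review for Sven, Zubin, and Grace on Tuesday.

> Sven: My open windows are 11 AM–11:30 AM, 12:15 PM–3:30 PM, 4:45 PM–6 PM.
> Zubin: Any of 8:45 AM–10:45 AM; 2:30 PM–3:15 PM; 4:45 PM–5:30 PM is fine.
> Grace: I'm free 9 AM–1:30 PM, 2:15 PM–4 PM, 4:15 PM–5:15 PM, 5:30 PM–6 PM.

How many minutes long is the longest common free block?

45

Sven ∩ Zubin: 14:30-15:15, 16:45-17:30.
Sven ∩ Zubin ∩ Grace: 14:30-15:15, 16:45-17:15.
So the common availability across everyone is 14:30-15:15, 16:45-17:15.
The longest is 14:30-15:15 at 45 minutes.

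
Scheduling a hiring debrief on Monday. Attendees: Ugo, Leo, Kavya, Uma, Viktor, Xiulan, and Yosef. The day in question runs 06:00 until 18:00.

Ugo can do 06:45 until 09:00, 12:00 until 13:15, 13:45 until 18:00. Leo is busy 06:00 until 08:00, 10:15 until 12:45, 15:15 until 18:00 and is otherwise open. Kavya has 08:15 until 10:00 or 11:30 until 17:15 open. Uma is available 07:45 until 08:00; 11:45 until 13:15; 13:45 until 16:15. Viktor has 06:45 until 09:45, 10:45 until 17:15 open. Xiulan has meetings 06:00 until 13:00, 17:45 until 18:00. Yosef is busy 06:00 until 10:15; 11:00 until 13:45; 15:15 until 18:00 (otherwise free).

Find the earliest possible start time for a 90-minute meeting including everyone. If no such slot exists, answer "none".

Ugo free: 06:45-09:00, 12:00-13:15, 13:45-18:00.
Leo free: 08:00-10:15, 12:45-15:15 (invert busy blocks within the working day).
Kavya free: 08:15-10:00, 11:30-17:15.
Uma free: 07:45-08:00, 11:45-13:15, 13:45-16:15.
Viktor free: 06:45-09:45, 10:45-17:15.
Xiulan free: 13:00-17:45 (invert busy blocks within the working day).
Yosef free: 10:15-11:00, 13:45-15:15 (invert busy blocks within the working day).
Ugo ∩ Leo: 08:00-09:00, 12:45-13:15, 13:45-15:15.
Ugo ∩ Leo ∩ Kavya: 08:15-09:00, 12:45-13:15, 13:45-15:15.
Ugo ∩ Leo ∩ Kavya ∩ Uma: 12:45-13:15, 13:45-15:15.
Ugo ∩ Leo ∩ Kavya ∩ Uma ∩ Viktor: 12:45-13:15, 13:45-15:15.
Ugo ∩ Leo ∩ Kavya ∩ Uma ∩ Viktor ∩ Xiulan: 13:00-13:15, 13:45-15:15.
Ugo ∩ Leo ∩ Kavya ∩ Uma ∩ Viktor ∩ Xiulan ∩ Yosef: 13:45-15:15.
So the common availability across everyone is 13:45-15:15.
The first common window of at least 90 minutes is 13:45-15:15, so the earliest start is 13:45.

13:45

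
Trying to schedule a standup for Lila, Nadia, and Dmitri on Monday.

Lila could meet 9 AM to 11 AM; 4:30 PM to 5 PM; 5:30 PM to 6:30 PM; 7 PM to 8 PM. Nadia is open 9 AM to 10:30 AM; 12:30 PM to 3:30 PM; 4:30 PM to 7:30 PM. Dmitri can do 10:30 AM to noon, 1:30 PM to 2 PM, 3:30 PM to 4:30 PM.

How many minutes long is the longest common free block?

0

Lila ∩ Nadia: 09:00-10:30, 16:30-17:00, 17:30-18:30, 19:00-19:30.
Lila ∩ Nadia ∩ Dmitri: ∅.
There is no time when everyone is free.
No common window exists, so the longest block is 0 minutes.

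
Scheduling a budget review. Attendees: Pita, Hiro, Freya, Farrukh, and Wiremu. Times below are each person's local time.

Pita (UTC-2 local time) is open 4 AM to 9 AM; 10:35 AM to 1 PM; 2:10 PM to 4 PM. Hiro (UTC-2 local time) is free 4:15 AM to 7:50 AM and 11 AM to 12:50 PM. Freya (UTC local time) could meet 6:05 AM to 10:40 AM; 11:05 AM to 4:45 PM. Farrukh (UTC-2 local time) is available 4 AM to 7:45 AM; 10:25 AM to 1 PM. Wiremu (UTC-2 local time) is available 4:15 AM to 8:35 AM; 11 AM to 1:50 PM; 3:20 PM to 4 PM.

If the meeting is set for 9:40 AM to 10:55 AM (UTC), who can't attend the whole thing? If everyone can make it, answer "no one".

Farrukh, Freya, Hiro, Wiremu

Pita in UTC: 06:00-11:00, 12:35-15:00, 16:10-18:00 (add 2h to convert from UTC-2).
Hiro in UTC: 06:15-09:50, 13:00-14:50 (add 2h to convert from UTC-2).
Freya in UTC: 06:05-10:40, 11:05-16:45.
Farrukh in UTC: 06:00-09:45, 12:25-15:00 (add 2h to convert from UTC-2).
Wiremu in UTC: 06:15-10:35, 13:00-15:50, 17:20-18:00 (add 2h to convert from UTC-2).
Pita: free for 09:40-10:55. Hiro: not fully free for 09:40-10:55. Freya: not fully free for 09:40-10:55. Farrukh: not fully free for 09:40-10:55. Wiremu: not fully free for 09:40-10:55.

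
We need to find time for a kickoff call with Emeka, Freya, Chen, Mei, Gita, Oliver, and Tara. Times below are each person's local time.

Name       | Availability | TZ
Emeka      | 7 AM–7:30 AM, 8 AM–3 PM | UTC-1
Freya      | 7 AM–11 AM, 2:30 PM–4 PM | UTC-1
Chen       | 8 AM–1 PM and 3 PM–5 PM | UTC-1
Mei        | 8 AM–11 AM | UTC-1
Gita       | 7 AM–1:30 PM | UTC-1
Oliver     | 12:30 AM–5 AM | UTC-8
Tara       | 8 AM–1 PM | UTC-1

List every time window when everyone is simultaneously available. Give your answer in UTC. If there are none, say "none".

09:00-12:00

Emeka in UTC: 08:00-08:30, 09:00-16:00 (add 1h to convert from UTC-1).
Freya in UTC: 08:00-12:00, 15:30-17:00 (add 1h to convert from UTC-1).
Chen in UTC: 09:00-14:00, 16:00-18:00 (add 1h to convert from UTC-1).
Mei in UTC: 09:00-12:00 (add 1h to convert from UTC-1).
Gita in UTC: 08:00-14:30 (add 1h to convert from UTC-1).
Oliver in UTC: 08:30-13:00 (add 8h to convert from UTC-8).
Tara in UTC: 09:00-14:00 (add 1h to convert from UTC-1).
Emeka ∩ Freya: 08:00-08:30, 09:00-12:00, 15:30-16:00.
Emeka ∩ Freya ∩ Chen: 09:00-12:00.
Emeka ∩ Freya ∩ Chen ∩ Mei: 09:00-12:00.
Emeka ∩ Freya ∩ Chen ∩ Mei ∩ Gita: 09:00-12:00.
Emeka ∩ Freya ∩ Chen ∩ Mei ∩ Gita ∩ Oliver: 09:00-12:00.
Emeka ∩ Freya ∩ Chen ∩ Mei ∩ Gita ∩ Oliver ∩ Tara: 09:00-12:00.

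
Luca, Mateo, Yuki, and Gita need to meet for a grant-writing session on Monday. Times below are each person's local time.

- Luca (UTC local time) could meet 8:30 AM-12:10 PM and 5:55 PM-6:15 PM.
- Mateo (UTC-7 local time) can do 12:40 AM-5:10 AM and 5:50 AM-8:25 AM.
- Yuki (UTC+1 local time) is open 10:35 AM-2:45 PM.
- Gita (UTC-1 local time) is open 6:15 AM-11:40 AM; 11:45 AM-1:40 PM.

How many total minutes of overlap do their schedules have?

Luca in UTC: 08:30-12:10, 17:55-18:15.
Mateo in UTC: 07:40-12:10, 12:50-15:25 (add 7h to convert from UTC-7).
Yuki in UTC: 09:35-13:45 (subtract 1h to convert from UTC+1).
Gita in UTC: 07:15-12:40, 12:45-14:40 (add 1h to convert from UTC-1).
Luca ∩ Mateo: 08:30-12:10.
Luca ∩ Mateo ∩ Yuki: 09:35-12:10.
Luca ∩ Mateo ∩ Yuki ∩ Gita: 09:35-12:10.
That's a single block of 155 minutes.

155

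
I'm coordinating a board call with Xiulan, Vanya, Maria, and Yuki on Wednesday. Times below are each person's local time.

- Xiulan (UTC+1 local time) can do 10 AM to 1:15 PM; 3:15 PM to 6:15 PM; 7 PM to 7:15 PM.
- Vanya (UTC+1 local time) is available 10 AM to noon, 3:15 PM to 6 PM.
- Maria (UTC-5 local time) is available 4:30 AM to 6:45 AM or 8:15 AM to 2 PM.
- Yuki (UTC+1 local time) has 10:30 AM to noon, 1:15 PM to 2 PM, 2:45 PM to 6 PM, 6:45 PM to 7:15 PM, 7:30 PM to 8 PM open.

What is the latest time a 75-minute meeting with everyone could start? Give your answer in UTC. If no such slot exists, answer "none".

Xiulan in UTC: 09:00-12:15, 14:15-17:15, 18:00-18:15 (subtract 1h to convert from UTC+1).
Vanya in UTC: 09:00-11:00, 14:15-17:00 (subtract 1h to convert from UTC+1).
Maria in UTC: 09:30-11:45, 13:15-19:00 (add 5h to convert from UTC-5).
Yuki in UTC: 09:30-11:00, 12:15-13:00, 13:45-17:00, 17:45-18:15, 18:30-19:00 (subtract 1h to convert from UTC+1).
Xiulan ∩ Vanya: 09:00-11:00, 14:15-17:00.
Xiulan ∩ Vanya ∩ Maria: 09:30-11:00, 14:15-17:00.
Xiulan ∩ Vanya ∩ Maria ∩ Yuki: 09:30-11:00, 14:15-17:00.
So the common availability across everyone is 09:30-11:00, 14:15-17:00.
The last common window of at least 75 minutes is 14:15-17:00; a 75-minute meeting can start as late as 15:45 and still end by 17:00.

15:45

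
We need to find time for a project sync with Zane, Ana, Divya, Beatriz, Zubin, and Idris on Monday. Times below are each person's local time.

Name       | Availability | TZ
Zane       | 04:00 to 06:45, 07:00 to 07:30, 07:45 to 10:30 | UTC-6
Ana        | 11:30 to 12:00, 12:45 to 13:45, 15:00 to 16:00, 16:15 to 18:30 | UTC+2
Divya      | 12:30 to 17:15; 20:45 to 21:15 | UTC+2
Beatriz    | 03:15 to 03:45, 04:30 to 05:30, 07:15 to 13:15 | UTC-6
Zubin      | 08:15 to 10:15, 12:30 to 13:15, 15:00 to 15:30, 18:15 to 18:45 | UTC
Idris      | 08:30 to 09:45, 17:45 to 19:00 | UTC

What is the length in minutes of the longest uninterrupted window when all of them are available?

Zane in UTC: 10:00-12:45, 13:00-13:30, 13:45-16:30 (add 6h to convert from UTC-6).
Ana in UTC: 09:30-10:00, 10:45-11:45, 13:00-14:00, 14:15-16:30 (subtract 2h to convert from UTC+2).
Divya in UTC: 10:30-15:15, 18:45-19:15 (subtract 2h to convert from UTC+2).
Beatriz in UTC: 09:15-09:45, 10:30-11:30, 13:15-19:15 (add 6h to convert from UTC-6).
Zubin in UTC: 08:15-10:15, 12:30-13:15, 15:00-15:30, 18:15-18:45.
Idris in UTC: 08:30-09:45, 17:45-19:00.
Zane ∩ Ana: 10:45-11:45, 13:00-13:30, 13:45-14:00, 14:15-16:30.
Zane ∩ Ana ∩ Divya: 10:45-11:45, 13:00-13:30, 13:45-14:00, 14:15-15:15.
Zane ∩ Ana ∩ Divya ∩ Beatriz: 10:45-11:30, 13:15-13:30, 13:45-14:00, 14:15-15:15.
Zane ∩ Ana ∩ Divya ∩ Beatriz ∩ Zubin: 15:00-15:15.
Zane ∩ Ana ∩ Divya ∩ Beatriz ∩ Zubin ∩ Idris: ∅.
There is no time when everyone is free.
No common window exists, so the longest block is 0 minutes.

0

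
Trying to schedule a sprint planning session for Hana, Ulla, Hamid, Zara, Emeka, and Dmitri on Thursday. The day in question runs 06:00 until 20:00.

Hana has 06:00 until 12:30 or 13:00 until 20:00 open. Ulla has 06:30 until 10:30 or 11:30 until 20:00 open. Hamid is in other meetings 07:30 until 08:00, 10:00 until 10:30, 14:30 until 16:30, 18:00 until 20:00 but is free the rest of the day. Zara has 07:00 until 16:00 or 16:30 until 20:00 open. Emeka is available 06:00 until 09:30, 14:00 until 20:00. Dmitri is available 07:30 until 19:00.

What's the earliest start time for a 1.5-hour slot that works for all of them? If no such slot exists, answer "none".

08:00

Hana free: 06:00-12:30, 13:00-20:00.
Ulla free: 06:30-10:30, 11:30-20:00.
Hamid free: 06:00-07:30, 08:00-10:00, 10:30-14:30, 16:30-18:00 (invert busy blocks within the working day).
Zara free: 07:00-16:00, 16:30-20:00.
Emeka free: 06:00-09:30, 14:00-20:00.
Dmitri free: 07:30-19:00.
Hana ∩ Ulla: 06:30-10:30, 11:30-12:30, 13:00-20:00.
Hana ∩ Ulla ∩ Hamid: 06:30-07:30, 08:00-10:00, 11:30-12:30, 13:00-14:30, 16:30-18:00.
Hana ∩ Ulla ∩ Hamid ∩ Zara: 07:00-07:30, 08:00-10:00, 11:30-12:30, 13:00-14:30, 16:30-18:00.
Hana ∩ Ulla ∩ Hamid ∩ Zara ∩ Emeka: 07:00-07:30, 08:00-09:30, 14:00-14:30, 16:30-18:00.
Hana ∩ Ulla ∩ Hamid ∩ Zara ∩ Emeka ∩ Dmitri: 08:00-09:30, 14:00-14:30, 16:30-18:00.
The first common window of at least 90 minutes is 08:00-09:30, so the earliest start is 08:00.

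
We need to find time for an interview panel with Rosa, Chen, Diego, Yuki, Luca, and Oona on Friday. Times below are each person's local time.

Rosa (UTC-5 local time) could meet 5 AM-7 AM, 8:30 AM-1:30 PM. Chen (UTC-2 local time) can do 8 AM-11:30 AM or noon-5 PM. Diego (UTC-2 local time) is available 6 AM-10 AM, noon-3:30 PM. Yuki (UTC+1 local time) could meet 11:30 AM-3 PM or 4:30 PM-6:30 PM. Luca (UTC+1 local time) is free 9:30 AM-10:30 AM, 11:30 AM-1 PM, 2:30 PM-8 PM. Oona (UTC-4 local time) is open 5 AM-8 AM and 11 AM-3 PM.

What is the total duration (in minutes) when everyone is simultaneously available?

Rosa in UTC: 10:00-12:00, 13:30-18:30 (add 5h to convert from UTC-5).
Chen in UTC: 10:00-13:30, 14:00-19:00 (add 2h to convert from UTC-2).
Diego in UTC: 08:00-12:00, 14:00-17:30 (add 2h to convert from UTC-2).
Yuki in UTC: 10:30-14:00, 15:30-17:30 (subtract 1h to convert from UTC+1).
Luca in UTC: 08:30-09:30, 10:30-12:00, 13:30-19:00 (subtract 1h to convert from UTC+1).
Oona in UTC: 09:00-12:00, 15:00-19:00 (add 4h to convert from UTC-4).
Rosa ∩ Chen: 10:00-12:00, 14:00-18:30.
Rosa ∩ Chen ∩ Diego: 10:00-12:00, 14:00-17:30.
Rosa ∩ Chen ∩ Diego ∩ Yuki: 10:30-12:00, 15:30-17:30.
Rosa ∩ Chen ∩ Diego ∩ Yuki ∩ Luca: 10:30-12:00, 15:30-17:30.
Rosa ∩ Chen ∩ Diego ∩ Yuki ∩ Luca ∩ Oona: 10:30-12:00, 15:30-17:30.
Those are the intersection windows.
Summing the common windows: 90 + 120 = 210 minutes.

210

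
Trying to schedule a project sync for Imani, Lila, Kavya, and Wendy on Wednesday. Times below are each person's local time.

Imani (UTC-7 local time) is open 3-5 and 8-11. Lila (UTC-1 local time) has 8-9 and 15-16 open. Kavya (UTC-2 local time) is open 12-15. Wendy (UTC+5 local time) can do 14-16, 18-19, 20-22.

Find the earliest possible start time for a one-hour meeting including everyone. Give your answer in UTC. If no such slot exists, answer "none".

16:00

Imani in UTC: 10:00-12:00, 15:00-18:00 (add 7h to convert from UTC-7).
Lila in UTC: 09:00-10:00, 16:00-17:00 (add 1h to convert from UTC-1).
Kavya in UTC: 14:00-17:00 (add 2h to convert from UTC-2).
Wendy in UTC: 09:00-11:00, 13:00-14:00, 15:00-17:00 (subtract 5h to convert from UTC+5).
Imani ∩ Lila: 16:00-17:00.
Imani ∩ Lila ∩ Kavya: 16:00-17:00.
Imani ∩ Lila ∩ Kavya ∩ Wendy: 16:00-17:00.
So the common availability across everyone is 16:00-17:00.
The first common window of at least 60 minutes is 16:00-17:00, so the earliest start is 16:00.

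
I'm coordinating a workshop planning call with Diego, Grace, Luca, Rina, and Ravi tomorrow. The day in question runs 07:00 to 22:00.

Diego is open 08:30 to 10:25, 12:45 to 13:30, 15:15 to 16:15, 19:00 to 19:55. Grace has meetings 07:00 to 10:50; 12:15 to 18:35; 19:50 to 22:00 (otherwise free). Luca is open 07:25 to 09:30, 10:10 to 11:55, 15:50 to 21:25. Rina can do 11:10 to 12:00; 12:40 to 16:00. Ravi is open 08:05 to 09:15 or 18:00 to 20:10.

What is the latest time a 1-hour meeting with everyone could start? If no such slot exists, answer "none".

Diego free: 08:30-10:25, 12:45-13:30, 15:15-16:15, 19:00-19:55.
Grace free: 10:50-12:15, 18:35-19:50 (invert busy blocks within the working day).
Luca free: 07:25-09:30, 10:10-11:55, 15:50-21:25.
Rina free: 11:10-12:00, 12:40-16:00.
Ravi free: 08:05-09:15, 18:00-20:10.
Diego ∩ Grace: 19:00-19:50.
Diego ∩ Grace ∩ Luca: 19:00-19:50.
Diego ∩ Grace ∩ Luca ∩ Rina: ∅.
Diego ∩ Grace ∩ Luca ∩ Rina ∩ Ravi: ∅.
There is no time when everyone is free.
No common window is at least 60 minutes long.

none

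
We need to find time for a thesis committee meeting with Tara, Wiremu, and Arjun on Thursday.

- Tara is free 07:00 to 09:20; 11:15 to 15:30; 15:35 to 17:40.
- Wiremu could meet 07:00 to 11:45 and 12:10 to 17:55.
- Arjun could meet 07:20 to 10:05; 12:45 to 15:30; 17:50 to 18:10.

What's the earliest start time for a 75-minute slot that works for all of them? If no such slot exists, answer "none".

Tara ∩ Wiremu: 07:00-09:20, 11:15-11:45, 12:10-15:30, 15:35-17:40.
Tara ∩ Wiremu ∩ Arjun: 07:20-09:20, 12:45-15:30.
The first common window of at least 75 minutes is 07:20-09:20, so the earliest start is 07:20.

07:20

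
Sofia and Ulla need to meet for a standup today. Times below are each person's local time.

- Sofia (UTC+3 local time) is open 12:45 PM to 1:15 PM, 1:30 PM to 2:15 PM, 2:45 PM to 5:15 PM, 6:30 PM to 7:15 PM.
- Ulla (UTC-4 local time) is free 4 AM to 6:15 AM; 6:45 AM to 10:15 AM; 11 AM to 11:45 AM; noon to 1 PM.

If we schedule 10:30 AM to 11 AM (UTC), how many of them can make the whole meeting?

Sofia in UTC: 09:45-10:15, 10:30-11:15, 11:45-14:15, 15:30-16:15 (subtract 3h to convert from UTC+3).
Ulla in UTC: 08:00-10:15, 10:45-14:15, 15:00-15:45, 16:00-17:00 (add 4h to convert from UTC-4).
Sofia can make the full 10:30-11:00 slot — that's 1.

1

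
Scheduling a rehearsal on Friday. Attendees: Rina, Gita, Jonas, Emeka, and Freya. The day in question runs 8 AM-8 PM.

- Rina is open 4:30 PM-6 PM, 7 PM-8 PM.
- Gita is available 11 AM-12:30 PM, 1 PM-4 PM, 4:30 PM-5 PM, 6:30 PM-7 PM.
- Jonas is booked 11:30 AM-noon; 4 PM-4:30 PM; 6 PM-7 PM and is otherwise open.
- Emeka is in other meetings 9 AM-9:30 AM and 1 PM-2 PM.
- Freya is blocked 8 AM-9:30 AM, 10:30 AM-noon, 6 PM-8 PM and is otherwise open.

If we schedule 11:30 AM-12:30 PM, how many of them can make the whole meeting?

Rina free: 16:30-18:00, 19:00-20:00.
Gita free: 11:00-12:30, 13:00-16:00, 16:30-17:00, 18:30-19:00.
Jonas free: 08:00-11:30, 12:00-16:00, 16:30-18:00, 19:00-20:00 (invert busy blocks within the working day).
Emeka free: 08:00-09:00, 09:30-13:00, 14:00-20:00 (invert busy blocks within the working day).
Freya free: 09:30-10:30, 12:00-18:00 (invert busy blocks within the working day).
Gita and Emeka can make the full 11:30-12:30 slot — that's 2.

2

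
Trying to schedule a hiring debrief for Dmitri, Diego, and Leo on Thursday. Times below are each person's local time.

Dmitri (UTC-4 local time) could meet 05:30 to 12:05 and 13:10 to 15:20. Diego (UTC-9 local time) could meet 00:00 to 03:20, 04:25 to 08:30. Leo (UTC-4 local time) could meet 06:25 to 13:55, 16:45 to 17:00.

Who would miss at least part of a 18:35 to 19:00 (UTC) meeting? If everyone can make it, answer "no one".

Diego, Leo

Dmitri in UTC: 09:30-16:05, 17:10-19:20 (add 4h to convert from UTC-4).
Diego in UTC: 09:00-12:20, 13:25-17:30 (add 9h to convert from UTC-9).
Leo in UTC: 10:25-17:55, 20:45-21:00 (add 4h to convert from UTC-4).
Dmitri: free for 18:35-19:00. Diego: not fully free for 18:35-19:00. Leo: not fully free for 18:35-19:00.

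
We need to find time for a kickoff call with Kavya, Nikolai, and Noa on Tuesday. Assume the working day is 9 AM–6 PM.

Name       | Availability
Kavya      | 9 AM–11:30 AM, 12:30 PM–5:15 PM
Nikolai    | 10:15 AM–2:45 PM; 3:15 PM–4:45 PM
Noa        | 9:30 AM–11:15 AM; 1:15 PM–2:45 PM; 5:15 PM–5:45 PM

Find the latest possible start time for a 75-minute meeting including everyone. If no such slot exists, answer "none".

13:30

Kavya ∩ Nikolai: 10:15-11:30, 12:30-14:45, 15:15-16:45.
Kavya ∩ Nikolai ∩ Noa: 10:15-11:15, 13:15-14:45.
The last common window of at least 75 minutes is 13:15-14:45; a 75-minute meeting can start as late as 13:30 and still end by 14:45.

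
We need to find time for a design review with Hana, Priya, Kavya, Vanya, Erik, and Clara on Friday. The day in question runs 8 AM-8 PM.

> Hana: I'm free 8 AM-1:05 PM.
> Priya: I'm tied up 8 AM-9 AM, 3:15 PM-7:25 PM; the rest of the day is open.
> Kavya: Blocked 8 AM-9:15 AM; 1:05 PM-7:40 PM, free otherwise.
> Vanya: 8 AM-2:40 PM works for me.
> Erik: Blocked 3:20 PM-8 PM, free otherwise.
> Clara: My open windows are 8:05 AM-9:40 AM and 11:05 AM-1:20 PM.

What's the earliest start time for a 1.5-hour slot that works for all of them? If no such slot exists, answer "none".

Hana free: 08:00-13:05.
Priya free: 09:00-15:15, 19:25-20:00 (invert busy blocks within the working day).
Kavya free: 09:15-13:05, 19:40-20:00 (invert busy blocks within the working day).
Vanya free: 08:00-14:40.
Erik free: 08:00-15:20 (invert busy blocks within the working day).
Clara free: 08:05-09:40, 11:05-13:20.
Hana ∩ Priya: 09:00-13:05.
Hana ∩ Priya ∩ Kavya: 09:15-13:05.
Hana ∩ Priya ∩ Kavya ∩ Vanya: 09:15-13:05.
Hana ∩ Priya ∩ Kavya ∩ Vanya ∩ Erik: 09:15-13:05.
Hana ∩ Priya ∩ Kavya ∩ Vanya ∩ Erik ∩ Clara: 09:15-09:40, 11:05-13:05.
So the common availability across everyone is 09:15-09:40, 11:05-13:05.
The first common window of at least 90 minutes is 11:05-13:05, so the earliest start is 11:05.

11:05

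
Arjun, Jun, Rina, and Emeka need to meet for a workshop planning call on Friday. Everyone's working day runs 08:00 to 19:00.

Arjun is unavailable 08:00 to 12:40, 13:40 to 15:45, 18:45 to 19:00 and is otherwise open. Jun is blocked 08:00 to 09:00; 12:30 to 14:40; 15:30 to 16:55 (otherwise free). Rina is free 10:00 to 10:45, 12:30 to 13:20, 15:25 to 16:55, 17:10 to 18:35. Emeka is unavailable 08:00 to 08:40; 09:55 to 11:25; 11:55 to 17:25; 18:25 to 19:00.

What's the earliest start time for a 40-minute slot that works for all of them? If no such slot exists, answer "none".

17:25

Arjun free: 12:40-13:40, 15:45-18:45 (invert busy blocks within the working day).
Jun free: 09:00-12:30, 14:40-15:30, 16:55-19:00 (invert busy blocks within the working day).
Rina free: 10:00-10:45, 12:30-13:20, 15:25-16:55, 17:10-18:35.
Emeka free: 08:40-09:55, 11:25-11:55, 17:25-18:25 (invert busy blocks within the working day).
Arjun ∩ Jun: 16:55-18:45.
Arjun ∩ Jun ∩ Rina: 17:10-18:35.
Arjun ∩ Jun ∩ Rina ∩ Emeka: 17:25-18:25.
The first common window of at least 40 minutes is 17:25-18:25, so the earliest start is 17:25.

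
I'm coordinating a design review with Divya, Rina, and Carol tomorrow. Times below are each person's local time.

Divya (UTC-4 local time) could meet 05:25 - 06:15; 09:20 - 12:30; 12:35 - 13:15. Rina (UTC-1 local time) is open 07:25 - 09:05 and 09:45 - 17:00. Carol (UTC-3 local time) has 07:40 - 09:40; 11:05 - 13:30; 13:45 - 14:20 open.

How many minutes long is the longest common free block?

145

Divya in UTC: 09:25-10:15, 13:20-16:30, 16:35-17:15 (add 4h to convert from UTC-4).
Rina in UTC: 08:25-10:05, 10:45-18:00 (add 1h to convert from UTC-1).
Carol in UTC: 10:40-12:40, 14:05-16:30, 16:45-17:20 (add 3h to convert from UTC-3).
Divya ∩ Rina: 09:25-10:05, 13:20-16:30, 16:35-17:15.
Divya ∩ Rina ∩ Carol: 14:05-16:30, 16:45-17:15.
The longest is 14:05-16:30 at 145 minutes.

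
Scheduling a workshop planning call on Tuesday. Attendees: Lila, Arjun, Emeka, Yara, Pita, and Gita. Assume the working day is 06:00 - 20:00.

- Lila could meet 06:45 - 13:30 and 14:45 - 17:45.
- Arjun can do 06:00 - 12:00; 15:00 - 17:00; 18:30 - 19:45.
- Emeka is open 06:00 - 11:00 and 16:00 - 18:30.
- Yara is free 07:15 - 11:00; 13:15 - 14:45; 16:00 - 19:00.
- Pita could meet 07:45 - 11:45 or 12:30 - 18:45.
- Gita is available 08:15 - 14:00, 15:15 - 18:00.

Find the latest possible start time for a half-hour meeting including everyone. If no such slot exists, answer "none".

16:30

Lila ∩ Arjun: 06:45-12:00, 15:00-17:00.
Lila ∩ Arjun ∩ Emeka: 06:45-11:00, 16:00-17:00.
Lila ∩ Arjun ∩ Emeka ∩ Yara: 07:15-11:00, 16:00-17:00.
Lila ∩ Arjun ∩ Emeka ∩ Yara ∩ Pita: 07:45-11:00, 16:00-17:00.
Lila ∩ Arjun ∩ Emeka ∩ Yara ∩ Pita ∩ Gita: 08:15-11:00, 16:00-17:00.
The last common window of at least 30 minutes is 16:00-17:00; a 30-minute meeting can start as late as 16:30 and still end by 17:00.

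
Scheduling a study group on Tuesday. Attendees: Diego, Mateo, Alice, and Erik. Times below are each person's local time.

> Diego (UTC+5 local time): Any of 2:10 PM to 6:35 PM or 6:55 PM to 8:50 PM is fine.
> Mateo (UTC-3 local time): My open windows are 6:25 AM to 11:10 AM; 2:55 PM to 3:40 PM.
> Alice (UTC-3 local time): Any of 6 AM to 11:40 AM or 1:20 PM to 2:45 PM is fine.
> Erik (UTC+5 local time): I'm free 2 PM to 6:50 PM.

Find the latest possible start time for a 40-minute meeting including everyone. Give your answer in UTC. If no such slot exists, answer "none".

12:55

Diego in UTC: 09:10-13:35, 13:55-15:50 (subtract 5h to convert from UTC+5).
Mateo in UTC: 09:25-14:10, 17:55-18:40 (add 3h to convert from UTC-3).
Alice in UTC: 09:00-14:40, 16:20-17:45 (add 3h to convert from UTC-3).
Erik in UTC: 09:00-13:50 (subtract 5h to convert from UTC+5).
Diego ∩ Mateo: 09:25-13:35, 13:55-14:10.
Diego ∩ Mateo ∩ Alice: 09:25-13:35, 13:55-14:10.
Diego ∩ Mateo ∩ Alice ∩ Erik: 09:25-13:35.
The last common window of at least 40 minutes is 09:25-13:35; a 40-minute meeting can start as late as 12:55 and still end by 13:35.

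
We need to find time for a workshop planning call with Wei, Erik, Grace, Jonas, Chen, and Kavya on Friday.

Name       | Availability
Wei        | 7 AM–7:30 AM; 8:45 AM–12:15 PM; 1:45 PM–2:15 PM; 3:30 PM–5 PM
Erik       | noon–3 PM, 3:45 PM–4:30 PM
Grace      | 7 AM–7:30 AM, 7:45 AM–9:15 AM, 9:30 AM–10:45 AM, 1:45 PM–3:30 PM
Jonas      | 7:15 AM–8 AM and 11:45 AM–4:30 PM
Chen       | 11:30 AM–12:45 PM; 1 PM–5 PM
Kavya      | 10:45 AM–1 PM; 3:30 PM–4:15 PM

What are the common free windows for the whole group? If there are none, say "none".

Wei ∩ Erik: 12:00-12:15, 13:45-14:15, 15:45-16:30.
Wei ∩ Erik ∩ Grace: 13:45-14:15.
Wei ∩ Erik ∩ Grace ∩ Jonas: 13:45-14:15.
Wei ∩ Erik ∩ Grace ∩ Jonas ∩ Chen: 13:45-14:15.
Wei ∩ Erik ∩ Grace ∩ Jonas ∩ Chen ∩ Kavya: ∅.
There is no time when everyone is free.

none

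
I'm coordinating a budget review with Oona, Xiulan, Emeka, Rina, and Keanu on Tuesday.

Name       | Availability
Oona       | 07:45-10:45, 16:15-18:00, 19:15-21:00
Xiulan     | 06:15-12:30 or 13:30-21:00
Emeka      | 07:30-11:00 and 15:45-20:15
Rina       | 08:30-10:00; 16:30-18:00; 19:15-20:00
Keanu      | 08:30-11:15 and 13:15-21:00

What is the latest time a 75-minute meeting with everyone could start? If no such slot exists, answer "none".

16:45

Oona ∩ Xiulan: 07:45-10:45, 16:15-18:00, 19:15-21:00.
Oona ∩ Xiulan ∩ Emeka: 07:45-10:45, 16:15-18:00, 19:15-20:15.
Oona ∩ Xiulan ∩ Emeka ∩ Rina: 08:30-10:00, 16:30-18:00, 19:15-20:00.
Oona ∩ Xiulan ∩ Emeka ∩ Rina ∩ Keanu: 08:30-10:00, 16:30-18:00, 19:15-20:00.
So the common availability across everyone is 08:30-10:00, 16:30-18:00, 19:15-20:00.
The last common window of at least 75 minutes is 16:30-18:00; a 75-minute meeting can start as late as 16:45 and still end by 18:00.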